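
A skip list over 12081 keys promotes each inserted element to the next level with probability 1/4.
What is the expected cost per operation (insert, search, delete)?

Expected number of levels is O(log_4(12081)) = O(log n). A search visits O(1) expected nodes per level over O(log n) levels. Insert/delete are a search plus O(1) pointer updates per level. Expected O(log n) per operation.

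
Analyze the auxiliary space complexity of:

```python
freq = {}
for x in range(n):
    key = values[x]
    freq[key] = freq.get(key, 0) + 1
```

Space complexity: O(n).
Auxiliary storage grows linearly with the input size n in the worst case.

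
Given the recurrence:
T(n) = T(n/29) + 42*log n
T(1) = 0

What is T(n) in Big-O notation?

Each of the log_29(n) levels adds O(log n). T(n) = O(log^2 n).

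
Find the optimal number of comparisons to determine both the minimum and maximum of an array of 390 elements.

Naive approach: 778 comparisons (389 for max + 389 for min).
Optimal: Compare elements in pairs first (floor(n/2) = 195 comparisons), then find max among winners and min among losers (194 comparisons each).
Total: ceil(3n/2) - 2 = 583 comparisons. An adversary argument shows this is also a lower bound.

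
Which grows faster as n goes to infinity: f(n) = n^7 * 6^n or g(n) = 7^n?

g(n) = 7^n grows faster: 7^n / (n^7 6^n) = (7/6)^n / n^7 -> infinity since 7/6 > 1.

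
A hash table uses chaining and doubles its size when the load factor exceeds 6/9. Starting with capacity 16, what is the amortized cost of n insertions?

Rehashing occurs when load exceeds 6/9. Total rehash cost is geometric series summing to O(n). Each insertion itself is O(1). Amortized: O(1).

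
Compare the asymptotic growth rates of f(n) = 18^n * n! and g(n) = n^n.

f(n) = 18^n * n! grows faster: by Stirling n! ~ sqrt(2 pi n)(n/e)^n, so 18^n n! / n^n ~ (18/e)^n sqrt(2 pi n) -> infinity since 18/e > 1.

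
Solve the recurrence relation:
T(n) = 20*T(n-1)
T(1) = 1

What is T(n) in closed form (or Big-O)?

Each step multiplies by 20. T(n) = T(1)*20^(n-1) = 20^(n-1).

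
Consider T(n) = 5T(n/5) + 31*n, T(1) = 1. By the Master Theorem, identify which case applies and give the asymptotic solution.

a=5, b=5, f(n)=31*n.
log_5(5) = 1, so n^(log_b(a)) = n.
f(n) = Theta(n), so Case 2 applies.
T(n) = Theta(n log n).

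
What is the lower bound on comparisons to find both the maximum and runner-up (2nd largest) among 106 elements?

Lower bound: finding the max needs 106-1 comparisons. By an adversary weight-doubling argument, the maximum element must personally win at least ceil(log_2(106)) = 7 comparisons in any correct algorithm. The 2nd largest is among those 7 direct losers, and distinguishing it requires 7-1 more comparisons. Total >= 106-1 + 7-1 = 111. A balanced tournament achieves this bound exactly.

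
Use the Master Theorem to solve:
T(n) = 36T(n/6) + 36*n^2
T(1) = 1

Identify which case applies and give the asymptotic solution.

a=36, b=6, f(n)=36*n^2.
log_6(36) = 2, so n^(log_b(a)) = n^2.
f(n) = Theta(n^2), so Case 2 applies.
T(n) = Theta(n^2 log n).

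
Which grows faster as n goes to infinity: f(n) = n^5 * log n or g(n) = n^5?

f(n) = n^5 * log n grows faster: extra log n factor -> infinity.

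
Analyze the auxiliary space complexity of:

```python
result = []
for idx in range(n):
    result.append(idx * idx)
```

Space complexity: O(n).
Auxiliary storage grows linearly with the input size n in the worst case.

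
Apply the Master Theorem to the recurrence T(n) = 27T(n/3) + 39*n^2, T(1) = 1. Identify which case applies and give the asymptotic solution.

a=27, b=3, f(n)=39*n^2.
log_3(27) = 3 > 2.
Since f(n) = O(n^2) is polynomially smaller than n^3, Case 1 applies.
T(n) = Theta(n^3).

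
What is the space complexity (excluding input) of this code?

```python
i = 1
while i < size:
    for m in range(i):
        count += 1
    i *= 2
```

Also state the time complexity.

Space complexity: O(1).
Only a constant amount of auxiliary storage is used; nothing grows with n.
Time complexity: O(n).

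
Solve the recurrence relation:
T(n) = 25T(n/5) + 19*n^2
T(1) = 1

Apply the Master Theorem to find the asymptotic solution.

a=25, b=5, f(n)=19*n^2. log_5(25) = 2. Case 2: T(n) = O(n^2 log n).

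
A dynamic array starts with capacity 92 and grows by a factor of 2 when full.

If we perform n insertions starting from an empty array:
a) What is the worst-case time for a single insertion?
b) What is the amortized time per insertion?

(a) Worst-case single insertion: O(n) -- when the array is full at capacity c, the resize copies all c elements, and c can be Theta(n).
(b) Resizes happen at sizes 92, 184, 368, ... Total copy cost for n insertions: 92 + 184 + ... = O(n) (geometric series with ratio 1/2). Amortized cost per insertion: O(n)/n = O(1).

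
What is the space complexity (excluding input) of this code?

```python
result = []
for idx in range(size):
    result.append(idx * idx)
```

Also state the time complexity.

Space complexity: O(n).
Auxiliary storage grows linearly with the input size n in the worst case.
Time complexity: O(n).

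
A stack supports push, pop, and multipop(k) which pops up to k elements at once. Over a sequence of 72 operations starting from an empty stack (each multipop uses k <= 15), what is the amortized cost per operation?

Each element is pushed exactly once and popped at most once (whether by pop or as part of a multipop). So the total number of individual pops over the whole sequence is at most the number of pushes, which is at most 72. Total work <= 2 * 72, hence O(1) amortized per operation.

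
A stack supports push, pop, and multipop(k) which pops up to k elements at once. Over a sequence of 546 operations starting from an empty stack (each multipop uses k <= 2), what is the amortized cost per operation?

Each element is pushed exactly once and popped at most once (whether by pop or as part of a multipop). So the total number of individual pops over the whole sequence is at most the number of pushes, which is at most 546. Total work <= 2 * 546, hence O(1) amortized per operation.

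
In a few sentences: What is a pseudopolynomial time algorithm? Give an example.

A pseudopolynomial algorithm runs in time polynomial in the numeric value of the input, but exponential in the input length. The dynamic programming solution for Subset Sum runs in O(n*W) where W is the target sum. This is pseudopolynomial because W can be exponential in the number of bits to represent it.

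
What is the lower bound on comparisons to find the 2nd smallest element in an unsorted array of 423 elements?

Finding the 2nd smallest of 423 elements requires Omega(n) comparisons. Every element must participate in at least one comparison; otherwise it could be the 2nd smallest.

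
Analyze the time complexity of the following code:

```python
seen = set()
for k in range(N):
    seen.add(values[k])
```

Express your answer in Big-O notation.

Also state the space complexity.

Time complexity: O(n).
Space complexity: O(n).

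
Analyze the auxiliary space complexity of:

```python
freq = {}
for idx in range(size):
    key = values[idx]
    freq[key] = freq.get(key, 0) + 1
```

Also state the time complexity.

Space complexity: O(n).
Auxiliary storage grows linearly with the input size n in the worst case.
Time complexity: O(n).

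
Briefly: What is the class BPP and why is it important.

BPP (Bounded-error Probabilistic Polynomial time) is the class of problems solvable by a randomized algorithm in polynomial time with error probability at most 1/3. BPP contains P and is contained in PSPACE. It is widely conjectured that P = BPP, meaning randomness does not help for decision problems.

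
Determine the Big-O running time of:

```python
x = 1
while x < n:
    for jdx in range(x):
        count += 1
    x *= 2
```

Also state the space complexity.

Time complexity: O(n).
Space complexity: O(1).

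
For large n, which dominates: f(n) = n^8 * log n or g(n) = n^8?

f(n) = n^8 * log n grows faster: extra log n factor -> infinity.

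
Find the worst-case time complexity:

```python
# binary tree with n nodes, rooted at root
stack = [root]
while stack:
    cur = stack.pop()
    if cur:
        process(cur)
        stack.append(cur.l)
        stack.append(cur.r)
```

Time complexity: O(n).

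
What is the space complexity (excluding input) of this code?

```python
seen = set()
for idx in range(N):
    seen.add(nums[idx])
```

Space complexity: O(n).
Auxiliary storage grows linearly with the input size n in the worst case.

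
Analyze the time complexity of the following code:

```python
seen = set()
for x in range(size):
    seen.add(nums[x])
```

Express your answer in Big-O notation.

Time complexity: O(n).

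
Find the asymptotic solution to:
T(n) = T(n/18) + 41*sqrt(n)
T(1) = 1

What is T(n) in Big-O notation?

Each level contributes sqrt(n/18^k). Geometric series with ratio 1/sqrt(18) < 1 sums to O(sqrt(n)).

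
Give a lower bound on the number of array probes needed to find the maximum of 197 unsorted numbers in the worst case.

Adversary: any unprobed cell could hold a value larger than everything seen so far. If fewer than 197 cells are probed, the adversary places the max in an unprobed cell. So all 197 cells must be examined; together with 197-1 comparisons this is tight.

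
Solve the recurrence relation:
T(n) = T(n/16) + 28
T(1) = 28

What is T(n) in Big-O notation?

Each step divides n by 16 and adds 28. After log_16(n) steps, T(n) = O(log n).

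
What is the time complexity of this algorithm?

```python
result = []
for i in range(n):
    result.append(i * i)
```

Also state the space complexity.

Time complexity: O(n).
Space complexity: O(n).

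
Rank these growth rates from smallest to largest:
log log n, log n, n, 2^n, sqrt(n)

Ordered by growth rate: log log n < log n < sqrt(n) < n < 2^n.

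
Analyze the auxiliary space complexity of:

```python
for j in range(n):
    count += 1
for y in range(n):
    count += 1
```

Space complexity: O(1).
Only a constant amount of auxiliary storage is used; nothing grows with n.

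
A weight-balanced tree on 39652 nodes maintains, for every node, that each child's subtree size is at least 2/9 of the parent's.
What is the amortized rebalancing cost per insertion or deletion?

With balance ratio 2/9, tree height is O(log_{9/2}(39652)) = O(log n). A rebalance at a node of size s costs O(s) but requires Omega(s) updates in that subtree to retrigger. Summed over the O(log n) ancestors of the touched leaf, amortized rebalancing is O(log n).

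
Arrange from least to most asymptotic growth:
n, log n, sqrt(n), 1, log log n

Ordered by growth rate: 1 < log log n < log n < sqrt(n) < n.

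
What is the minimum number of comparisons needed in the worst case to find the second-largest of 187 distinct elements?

Lower bound: finding the max needs 187-1 comparisons. By the adversary weight-doubling argument, the max must personally win >= ceil(log_2(187)) = 8 comparisons; the 2nd-largest is among those 8 losers, needing 8-1 more comparisons. Total >= 187-1 + 8-1 = 193. A balanced knockout tournament achieves this.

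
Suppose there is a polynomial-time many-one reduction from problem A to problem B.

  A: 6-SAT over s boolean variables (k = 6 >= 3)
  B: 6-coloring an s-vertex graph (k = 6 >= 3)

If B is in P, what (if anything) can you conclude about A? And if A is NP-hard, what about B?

A poly-time reduction A <=_p B means any A-instance can be transformed to a B-instance in poly time.
If B is in P: compose the reduction with B's poly-time algorithm to solve A in poly time, so A is in P.
If A is NP-hard: every NP problem reduces to A, which reduces to B; composing reductions, every NP problem reduces to B, so B is NP-hard.
(Here in fact A is NP-complete and B is NP-complete.)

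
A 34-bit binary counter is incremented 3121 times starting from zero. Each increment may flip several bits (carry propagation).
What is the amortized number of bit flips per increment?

Bit i flips on every 2^i-th increment, so over 3121 increments bit i flips floor(3121/2^i) times. Summing over i: total flips < 2 * 3121. Amortized: < 2 = O(1) per increment.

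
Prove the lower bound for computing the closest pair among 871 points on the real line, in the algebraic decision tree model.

Reduction from element distinctness: given 871 reals, the closest-pair distance is 0 iff two are equal. Element distinctness has an Omega(n log n) lower bound in the algebraic decision tree model (Ben-Or). Therefore closest pair on a line also requires Omega(n log n). Sorting then a linear scan achieves this.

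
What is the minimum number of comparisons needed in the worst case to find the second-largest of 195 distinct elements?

Lower bound: finding the max needs 195-1 comparisons. By the adversary weight-doubling argument, the max must personally win >= ceil(log_2(195)) = 8 comparisons; the 2nd-largest is among those 8 losers, needing 8-1 more comparisons. Total >= 195-1 + 8-1 = 201. A balanced knockout tournament achieves this.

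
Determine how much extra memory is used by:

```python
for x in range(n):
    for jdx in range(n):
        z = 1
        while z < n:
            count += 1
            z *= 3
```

Space complexity: O(1).
Only a constant amount of auxiliary storage is used; nothing grows with n.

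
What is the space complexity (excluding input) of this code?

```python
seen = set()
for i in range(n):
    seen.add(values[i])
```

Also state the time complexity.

Space complexity: O(n).
Auxiliary storage grows linearly with the input size n in the worst case.
Time complexity: O(n).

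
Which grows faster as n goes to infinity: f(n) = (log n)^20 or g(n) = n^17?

g(n) = n^17 grows faster: any positive polynomial dominates any polylog.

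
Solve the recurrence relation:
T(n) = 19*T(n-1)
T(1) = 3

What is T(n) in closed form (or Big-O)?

Each step multiplies by 19. T(n) = T(1)*19^(n-1) = 3*19^(n-1).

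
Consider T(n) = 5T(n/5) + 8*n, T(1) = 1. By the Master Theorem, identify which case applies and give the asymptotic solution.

a=5, b=5, f(n)=8*n.
log_5(5) = 1, so n^(log_b(a)) = n.
f(n) = Theta(n), so Case 2 applies.
T(n) = Theta(n log n).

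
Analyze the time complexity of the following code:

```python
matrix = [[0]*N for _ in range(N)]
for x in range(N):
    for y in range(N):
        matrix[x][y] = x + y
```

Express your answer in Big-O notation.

Time complexity: O(n^2).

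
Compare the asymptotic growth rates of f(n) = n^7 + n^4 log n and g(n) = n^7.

f(n) = n^7 + n^4 log n and g(n) = n^7 are Theta of each other: the lower-order n^4 log n term is o(n^7); both are Theta(n^7).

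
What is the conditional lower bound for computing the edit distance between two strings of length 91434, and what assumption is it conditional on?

Under SETH (the Strong Exponential Time Hypothesis), edit distance on length-91434 strings cannot be computed in O(n^(2-epsilon)) time for any epsilon > 0 (Backurs-Indyk). The reduction is from CNF-SAT via the orthogonal vectors problem.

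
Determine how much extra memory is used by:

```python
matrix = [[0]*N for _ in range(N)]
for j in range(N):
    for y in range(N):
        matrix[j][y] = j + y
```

Space complexity: O(n^2).
A 2D structure of size n x n is allocated.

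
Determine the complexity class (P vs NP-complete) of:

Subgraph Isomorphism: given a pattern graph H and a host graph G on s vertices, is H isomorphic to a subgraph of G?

This problem is NP-complete: generalizes Clique and Hamiltonian Path (pattern size is part of the input).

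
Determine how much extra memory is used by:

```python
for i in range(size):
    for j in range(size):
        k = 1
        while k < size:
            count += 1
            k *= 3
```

Space complexity: O(1).
Only a constant amount of auxiliary storage is used; nothing grows with n.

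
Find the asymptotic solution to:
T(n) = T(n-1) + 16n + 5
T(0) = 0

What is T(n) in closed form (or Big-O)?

Dominant term in sum is 16*sum(i, i=1..n) = 16*n*(n+1)/2 = O(n^2).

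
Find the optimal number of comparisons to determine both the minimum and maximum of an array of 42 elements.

Naive approach: 82 comparisons (41 for max + 41 for min).
Optimal: Compare elements in pairs first (floor(n/2) = 21 comparisons), then find max among winners and min among losers (20 comparisons each).
Total: ceil(3n/2) - 2 = 61 comparisons. An adversary argument shows this is also a lower bound.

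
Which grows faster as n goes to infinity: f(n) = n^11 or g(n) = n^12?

g(n) = n^12 grows faster: n^12/n^11 = n^1 -> infinity.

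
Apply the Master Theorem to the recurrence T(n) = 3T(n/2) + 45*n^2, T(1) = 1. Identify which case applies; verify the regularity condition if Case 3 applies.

a=3, b=2, f(n)=45*n^2.
log_2(3) = 1.585 < 2.
f(n) = Omega(n^(1.585+epsilon)) for some epsilon > 0, so Case 3 is the candidate.
Regularity: a*f(n/b) = 3*45*(n/2)^2 = (3/4)*45*n^2 <= c*f(n) with c = 3/4 < 1. Satisfied.
Case 3: T(n) = Theta(n^2).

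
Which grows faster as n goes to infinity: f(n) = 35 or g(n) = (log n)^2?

g(n) = (log n)^2 grows faster: any unbounded function dominates a constant.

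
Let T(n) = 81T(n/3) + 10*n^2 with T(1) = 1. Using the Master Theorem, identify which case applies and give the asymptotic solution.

a=81, b=3, f(n)=10*n^2.
log_3(81) = 4 > 2.
Since f(n) = O(n^2) is polynomially smaller than n^4, Case 1 applies.
T(n) = Theta(n^4).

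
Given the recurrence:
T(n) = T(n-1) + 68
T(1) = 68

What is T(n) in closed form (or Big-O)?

Unrolling: T(n) = T(n-1) + 68 = T(n-2) + 2*68 = ... = T(1) + (n-1)*68 = 68 + (n-1)*68 = 68n.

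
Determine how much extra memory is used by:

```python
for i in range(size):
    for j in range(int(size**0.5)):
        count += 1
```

Space complexity: O(1).
Only a constant amount of auxiliary storage is used; nothing grows with n.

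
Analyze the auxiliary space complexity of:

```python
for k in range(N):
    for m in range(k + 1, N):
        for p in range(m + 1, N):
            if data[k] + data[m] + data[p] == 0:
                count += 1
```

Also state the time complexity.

Space complexity: O(1).
Only a constant amount of auxiliary storage is used; nothing grows with n.
Time complexity: O(n^3).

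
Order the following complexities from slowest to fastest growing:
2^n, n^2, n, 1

Ordered by growth rate: 1 < n < n^2 < 2^n.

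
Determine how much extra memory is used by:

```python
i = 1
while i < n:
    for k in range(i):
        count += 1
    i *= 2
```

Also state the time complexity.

Space complexity: O(1).
Only a constant amount of auxiliary storage is used; nothing grows with n.
Time complexity: O(n).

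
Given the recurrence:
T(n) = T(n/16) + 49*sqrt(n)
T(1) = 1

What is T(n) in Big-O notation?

Each level contributes sqrt(n/16^k). Geometric series with ratio 1/sqrt(16) < 1 sums to O(sqrt(n)).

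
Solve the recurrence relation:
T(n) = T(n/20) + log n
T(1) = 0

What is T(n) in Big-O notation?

Each of the log_20(n) levels adds O(log n). T(n) = O(log^2 n).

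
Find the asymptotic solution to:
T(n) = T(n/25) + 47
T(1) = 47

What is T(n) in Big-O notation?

Each step divides n by 25 and adds 47. After log_25(n) steps, T(n) = O(log n).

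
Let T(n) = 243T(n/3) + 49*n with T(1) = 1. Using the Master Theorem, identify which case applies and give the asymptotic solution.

a=243, b=3, f(n)=49*n.
log_3(243) = 5 > 1.
Since f(n) = O(n^1) is polynomially smaller than n^5, Case 1 applies.
T(n) = Theta(n^5).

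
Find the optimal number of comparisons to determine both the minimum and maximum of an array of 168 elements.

Naive approach: 334 comparisons (167 for max + 167 for min).
Optimal: Compare elements in pairs first (floor(n/2) = 84 comparisons), then find max among winners and min among losers (83 comparisons each).
Total: ceil(3n/2) - 2 = 250 comparisons. An adversary argument shows this is also a lower bound.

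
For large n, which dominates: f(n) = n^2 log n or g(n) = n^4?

g(n) = n^4 grows faster: n^4 / (n^2 log n) = n^2/log n -> infinity.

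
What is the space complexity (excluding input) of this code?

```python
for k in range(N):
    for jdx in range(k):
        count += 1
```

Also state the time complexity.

Space complexity: O(1).
Only a constant amount of auxiliary storage is used; nothing grows with n.
Time complexity: O(n^2).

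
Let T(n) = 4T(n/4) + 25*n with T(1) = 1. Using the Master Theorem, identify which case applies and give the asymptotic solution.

a=4, b=4, f(n)=25*n.
log_4(4) = 1, so n^(log_b(a)) = n.
f(n) = Theta(n), so Case 2 applies.
T(n) = Theta(n log n).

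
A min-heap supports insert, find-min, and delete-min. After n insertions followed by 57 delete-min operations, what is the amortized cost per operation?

Insert takes O(log n) worst case. Delete-min takes O(log n). Over a sequence of n inserts and 57 delete-mins, total cost is O((n + 57) log n). Amortized per operation: O(log n).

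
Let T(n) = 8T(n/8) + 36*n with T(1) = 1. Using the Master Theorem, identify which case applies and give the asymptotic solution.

a=8, b=8, f(n)=36*n.
log_8(8) = 1, so n^(log_b(a)) = n.
f(n) = Theta(n), so Case 2 applies.
T(n) = Theta(n log n).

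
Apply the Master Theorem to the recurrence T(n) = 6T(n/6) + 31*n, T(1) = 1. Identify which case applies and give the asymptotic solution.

a=6, b=6, f(n)=31*n.
log_6(6) = 1, so n^(log_b(a)) = n.
f(n) = Theta(n), so Case 2 applies.
T(n) = Theta(n log n).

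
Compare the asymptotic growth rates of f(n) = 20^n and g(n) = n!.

g(n) = n! grows faster: n!/20^n -> infinity by Stirling.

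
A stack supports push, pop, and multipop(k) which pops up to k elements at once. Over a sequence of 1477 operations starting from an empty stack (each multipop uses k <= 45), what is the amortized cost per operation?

Each element is pushed exactly once and popped at most once (whether by pop or as part of a multipop). So the total number of individual pops over the whole sequence is at most the number of pushes, which is at most 1477. Total work <= 2 * 1477, hence O(1) amortized per operation.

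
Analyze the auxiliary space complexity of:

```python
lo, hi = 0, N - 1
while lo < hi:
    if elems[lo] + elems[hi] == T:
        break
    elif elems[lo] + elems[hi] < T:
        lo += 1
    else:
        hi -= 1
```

Space complexity: O(1).
Only a constant amount of auxiliary storage is used; nothing grows with n.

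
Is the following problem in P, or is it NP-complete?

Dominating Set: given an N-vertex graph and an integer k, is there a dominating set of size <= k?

This problem is NP-complete: reduces from Set Cover (with k part of the input).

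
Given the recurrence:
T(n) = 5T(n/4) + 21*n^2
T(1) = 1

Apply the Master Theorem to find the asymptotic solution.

a=5, b=4, f(n)=21*n^2. log_4(5) = 1.161 < 2. Case 3: T(n) = O(n^2).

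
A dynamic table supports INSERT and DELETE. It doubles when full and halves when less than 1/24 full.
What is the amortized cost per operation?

Using potential function Phi = |2*num_items - table_size| when load > 1/2, and Phi = table_size/2 - num_items otherwise. The gap of 1/24 vs 1/2 for shrinking prevents thrashing. Both insert and delete have O(1) amortized cost.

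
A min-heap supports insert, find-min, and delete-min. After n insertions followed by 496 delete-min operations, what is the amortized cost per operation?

Insert takes O(log n) worst case. Delete-min takes O(log n). Over a sequence of n inserts and 496 delete-mins, total cost is O((n + 496) log n). Amortized per operation: O(log n).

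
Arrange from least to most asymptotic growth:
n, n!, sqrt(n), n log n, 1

Ordered by growth rate: 1 < sqrt(n) < n < n log n < n!.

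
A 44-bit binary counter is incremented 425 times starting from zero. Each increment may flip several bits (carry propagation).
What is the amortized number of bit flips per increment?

Bit i flips on every 2^i-th increment, so over 425 increments bit i flips floor(425/2^i) times. Summing over i: total flips < 2 * 425. Amortized: < 2 = O(1) per increment.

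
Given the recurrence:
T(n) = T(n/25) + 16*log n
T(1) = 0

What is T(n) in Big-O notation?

Each of the log_25(n) levels adds O(log n). T(n) = O(log^2 n).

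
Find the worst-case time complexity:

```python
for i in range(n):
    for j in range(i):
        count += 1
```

Time complexity: O(n^2).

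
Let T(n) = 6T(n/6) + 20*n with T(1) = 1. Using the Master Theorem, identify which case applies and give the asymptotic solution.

a=6, b=6, f(n)=20*n.
log_6(6) = 1, so n^(log_b(a)) = n.
f(n) = Theta(n), so Case 2 applies.
T(n) = Theta(n log n).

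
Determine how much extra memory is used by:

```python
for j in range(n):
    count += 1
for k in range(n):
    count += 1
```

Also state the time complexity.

Space complexity: O(1).
Only a constant amount of auxiliary storage is used; nothing grows with n.
Time complexity: O(n).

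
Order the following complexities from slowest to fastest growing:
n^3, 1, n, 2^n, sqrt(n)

Ordered by growth rate: 1 < sqrt(n) < n < n^3 < 2^n.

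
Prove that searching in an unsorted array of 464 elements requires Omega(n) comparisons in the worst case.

An adversary can always place the target in the last position checked. Until all 464 positions are examined, the target might be in any unchecked position. Therefore 464 comparisons are necessary.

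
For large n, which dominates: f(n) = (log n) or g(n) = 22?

f(n) = (log n) grows faster: any unbounded function dominates a constant.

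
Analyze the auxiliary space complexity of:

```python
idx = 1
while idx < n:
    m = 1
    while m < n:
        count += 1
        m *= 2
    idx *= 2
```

Space complexity: O(1).
Only a constant amount of auxiliary storage is used; nothing grows with n.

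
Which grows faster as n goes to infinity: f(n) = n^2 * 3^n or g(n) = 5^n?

g(n) = 5^n grows faster: 5^n / (n^2 3^n) = (5/3)^n / n^2 -> infinity since 5/3 > 1.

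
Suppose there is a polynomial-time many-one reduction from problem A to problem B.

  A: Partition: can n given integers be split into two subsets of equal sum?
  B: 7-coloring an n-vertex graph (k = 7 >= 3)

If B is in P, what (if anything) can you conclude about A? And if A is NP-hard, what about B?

A poly-time reduction A <=_p B means any A-instance can be transformed to a B-instance in poly time.
If B is in P: compose the reduction with B's poly-time algorithm to solve A in poly time, so A is in P.
If A is NP-hard: every NP problem reduces to A, which reduces to B; composing reductions, every NP problem reduces to B, so B is NP-hard.
(Here in fact A is NP-complete and B is NP-complete.)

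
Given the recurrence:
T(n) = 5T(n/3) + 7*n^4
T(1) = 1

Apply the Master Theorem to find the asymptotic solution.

a=5, b=3, f(n)=7*n^4. log_3(5) = 1.465 < 4. Case 3: T(n) = O(n^4).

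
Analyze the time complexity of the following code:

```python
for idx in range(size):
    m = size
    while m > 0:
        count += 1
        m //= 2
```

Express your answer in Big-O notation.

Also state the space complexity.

Time complexity: O(n log n).
Space complexity: O(1).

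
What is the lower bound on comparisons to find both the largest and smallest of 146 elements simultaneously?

Pair elements first (floor(146/2) comparisons), then find max among winners and min among losers. Total: ceil(3*146/2) - 2 = 217 comparisons.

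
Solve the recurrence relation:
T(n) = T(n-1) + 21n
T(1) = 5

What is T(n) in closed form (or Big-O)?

Unrolling: T(n) = 5 + 21*(2 + 3 + ... + n) = 5 + 21*(n(n+1)/2 - 1) = O(n^2).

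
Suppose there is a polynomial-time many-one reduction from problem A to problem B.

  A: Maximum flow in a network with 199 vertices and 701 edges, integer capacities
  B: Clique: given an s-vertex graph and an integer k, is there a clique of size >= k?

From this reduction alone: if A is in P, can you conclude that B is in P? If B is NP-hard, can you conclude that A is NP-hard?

A poly-time reduction A <=_p B transfers tractability DOWN (B easy => A easy) and hardness UP (A hard => B hard), not the reverse.
From A in P, the reduction alone does NOT give B in P: any problem in P trivially reduces to SAT, yet SAT is not known to be in P.
From B NP-hard, the reduction alone does NOT give A NP-hard: again, easy problems reduce to hard ones.
(Here in fact A is P and B is NP-complete.)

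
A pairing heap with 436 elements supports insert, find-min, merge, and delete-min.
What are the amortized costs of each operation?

Pairing heaps are self-adjusting heap-ordered trees. Insert and merge link two roots: O(1). Find-min reads the root: O(1). Delete-min removes the root, then pairs children in two passes; amortized cost is O(log 436) = O(log n).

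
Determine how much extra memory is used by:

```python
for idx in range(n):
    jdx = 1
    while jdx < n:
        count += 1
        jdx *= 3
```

Space complexity: O(1).
Only a constant amount of auxiliary storage is used; nothing grows with n.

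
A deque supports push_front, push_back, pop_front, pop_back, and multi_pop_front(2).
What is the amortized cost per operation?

Assign 2 credits to each push operation. A pop uses 1 saved credit. multi_pop_front(2) uses up to 2 saved credits from previous pushes. Credits never go negative. Amortized cost is O(1).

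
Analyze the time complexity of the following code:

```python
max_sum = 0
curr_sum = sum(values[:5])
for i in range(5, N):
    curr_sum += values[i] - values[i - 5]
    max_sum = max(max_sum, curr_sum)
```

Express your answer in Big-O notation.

Time complexity: O(n).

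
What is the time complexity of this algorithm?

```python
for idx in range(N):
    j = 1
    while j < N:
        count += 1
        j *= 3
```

Time complexity: O(n log n).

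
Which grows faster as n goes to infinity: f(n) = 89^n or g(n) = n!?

g(n) = n! grows faster: n!/89^n -> infinity by Stirling.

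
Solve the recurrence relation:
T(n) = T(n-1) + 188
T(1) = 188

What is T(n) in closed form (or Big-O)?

Unrolling: T(n) = T(n-1) + 188 = T(n-2) + 2*188 = ... = T(1) + (n-1)*188 = 188 + (n-1)*188 = 188n.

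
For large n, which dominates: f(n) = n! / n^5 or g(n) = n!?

g(n) = n! grows faster: the ratio n!/(n!/n^5) = n^5 -> infinity.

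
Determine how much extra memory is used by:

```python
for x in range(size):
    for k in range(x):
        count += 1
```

Space complexity: O(1).
Only a constant amount of auxiliary storage is used; nothing grows with n.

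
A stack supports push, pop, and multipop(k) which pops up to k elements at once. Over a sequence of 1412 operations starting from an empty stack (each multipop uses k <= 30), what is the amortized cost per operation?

Each element is pushed exactly once and popped at most once (whether by pop or as part of a multipop). So the total number of individual pops over the whole sequence is at most the number of pushes, which is at most 1412. Total work <= 2 * 1412, hence O(1) amortized per operation.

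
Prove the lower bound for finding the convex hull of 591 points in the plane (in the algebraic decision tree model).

Reduction from sorting: given 591 numbers x_1,...,x_{591}, map x_i to the point (x_i, x_i^2) on the parabola y = x^2. All points are on the convex hull, and walking the hull gives them in sorted x-order. Since sorting requires Omega(n log n), so does planar convex hull.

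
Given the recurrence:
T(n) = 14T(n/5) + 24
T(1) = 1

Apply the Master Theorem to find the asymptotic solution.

a=14, b=5, f(n)=24. log_5(14) = 1.64. Case 1 of Master Theorem: T(n) = O(n^1.64).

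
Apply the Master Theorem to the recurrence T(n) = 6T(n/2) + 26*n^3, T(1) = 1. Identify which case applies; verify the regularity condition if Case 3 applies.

a=6, b=2, f(n)=26*n^3.
log_2(6) = 2.585 < 3.
f(n) = Omega(n^(2.585+epsilon)) for some epsilon > 0, so Case 3 is the candidate.
Regularity: a*f(n/b) = 6*26*(n/2)^3 = (6/8)*26*n^3 <= c*f(n) with c = 6/8 < 1. Satisfied.
Case 3: T(n) = Theta(n^3).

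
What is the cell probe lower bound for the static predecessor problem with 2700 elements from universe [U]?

The Patrascu-Thorup lower bound shows any data structure on n = 2700 elements using O(n * polylog(n)) space requires Omega(log log U) query time. van Emde Boas trees achieve O(log log U) with O(U) space.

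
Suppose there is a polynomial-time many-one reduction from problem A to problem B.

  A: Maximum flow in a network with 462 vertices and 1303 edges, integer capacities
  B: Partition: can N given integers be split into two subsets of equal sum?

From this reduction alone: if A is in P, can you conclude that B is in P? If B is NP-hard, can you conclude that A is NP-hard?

A poly-time reduction A <=_p B transfers tractability DOWN (B easy => A easy) and hardness UP (A hard => B hard), not the reverse.
From A in P, the reduction alone does NOT give B in P: any problem in P trivially reduces to SAT, yet SAT is not known to be in P.
From B NP-hard, the reduction alone does NOT give A NP-hard: again, easy problems reduce to hard ones.
(Here in fact A is P and B is NP-complete.)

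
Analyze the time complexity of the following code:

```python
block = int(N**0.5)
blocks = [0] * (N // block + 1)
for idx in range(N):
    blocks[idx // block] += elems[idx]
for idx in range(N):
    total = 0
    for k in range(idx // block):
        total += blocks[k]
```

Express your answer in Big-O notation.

Time complexity: O(n * sqrt(n)).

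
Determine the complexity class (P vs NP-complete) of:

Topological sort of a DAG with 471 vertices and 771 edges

This problem is in P: DFS-based topological sort runs in O(V+E).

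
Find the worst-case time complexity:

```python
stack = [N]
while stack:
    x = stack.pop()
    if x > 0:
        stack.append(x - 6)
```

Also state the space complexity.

Time complexity: O(n).
Space complexity: O(1).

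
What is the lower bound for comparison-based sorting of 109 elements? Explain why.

A comparison-based sorting algorithm corresponds to a decision tree. With 109! possible permutations, the tree has 109! leaves. The height is at least log_2(109!) = Omega(n log n) by Stirling's approximation.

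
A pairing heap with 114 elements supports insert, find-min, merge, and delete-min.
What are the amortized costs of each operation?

Pairing heaps are self-adjusting heap-ordered trees. Insert and merge link two roots: O(1). Find-min reads the root: O(1). Delete-min removes the root, then pairs children in two passes; amortized cost is O(log 114) = O(log n).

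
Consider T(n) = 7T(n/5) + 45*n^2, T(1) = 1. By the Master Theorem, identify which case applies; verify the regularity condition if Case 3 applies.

a=7, b=5, f(n)=45*n^2.
log_5(7) = 1.209 < 2.
f(n) = Omega(n^(1.209+epsilon)) for some epsilon > 0, so Case 3 is the candidate.
Regularity: a*f(n/b) = 7*45*(n/5)^2 = (7/25)*45*n^2 <= c*f(n) with c = 7/25 < 1. Satisfied.
Case 3: T(n) = Theta(n^2).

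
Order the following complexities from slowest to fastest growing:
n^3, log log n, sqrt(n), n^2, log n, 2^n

Ordered by growth rate: log log n < log n < sqrt(n) < n^2 < n^3 < 2^n.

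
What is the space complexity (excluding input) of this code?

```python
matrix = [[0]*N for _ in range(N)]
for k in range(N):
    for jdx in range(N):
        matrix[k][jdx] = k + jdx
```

Space complexity: O(n^2).
A 2D structure of size n x n is allocated.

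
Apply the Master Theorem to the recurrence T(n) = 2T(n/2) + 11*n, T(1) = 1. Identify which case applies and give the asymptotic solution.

a=2, b=2, f(n)=11*n.
log_2(2) = 1, so n^(log_b(a)) = n.
f(n) = Theta(n), so Case 2 applies.
T(n) = Theta(n log n).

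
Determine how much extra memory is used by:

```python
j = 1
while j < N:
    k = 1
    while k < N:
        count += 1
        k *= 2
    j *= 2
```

Space complexity: O(1).
Only a constant amount of auxiliary storage is used; nothing grows with n.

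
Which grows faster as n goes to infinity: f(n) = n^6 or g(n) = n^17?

g(n) = n^17 grows faster: n^17/n^6 = n^11 -> infinity.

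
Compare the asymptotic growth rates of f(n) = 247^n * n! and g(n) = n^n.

f(n) = 247^n * n! grows faster: by Stirling n! ~ sqrt(2 pi n)(n/e)^n, so 247^n n! / n^n ~ (247/e)^n sqrt(2 pi n) -> infinity since 247/e > 1.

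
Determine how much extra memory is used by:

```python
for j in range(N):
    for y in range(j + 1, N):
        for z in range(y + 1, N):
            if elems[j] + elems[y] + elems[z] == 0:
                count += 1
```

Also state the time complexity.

Space complexity: O(1).
Only a constant amount of auxiliary storage is used; nothing grows with n.
Time complexity: O(n^3).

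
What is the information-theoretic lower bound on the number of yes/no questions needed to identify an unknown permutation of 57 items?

There are 57! = 40526919504877216755680601905432322134980384796226602145184481280000000000000 permutations. Each yes/no question gives at most 1 bit, so at least ceil(log_2(40526919504877216755680601905432322134980384796226602145184481280000000000000)) = 255 questions are needed.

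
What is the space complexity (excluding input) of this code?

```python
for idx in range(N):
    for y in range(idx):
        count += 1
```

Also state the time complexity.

Space complexity: O(1).
Only a constant amount of auxiliary storage is used; nothing grows with n.
Time complexity: O(n^2).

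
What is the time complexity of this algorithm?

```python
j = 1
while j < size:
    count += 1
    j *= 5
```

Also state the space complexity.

Time complexity: O(log n).
Space complexity: O(1).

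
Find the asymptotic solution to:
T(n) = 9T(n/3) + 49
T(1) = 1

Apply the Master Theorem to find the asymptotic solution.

a=9, b=3, f(n)=49. log_3(9) = 2. Case 1 of Master Theorem: T(n) = O(n^2).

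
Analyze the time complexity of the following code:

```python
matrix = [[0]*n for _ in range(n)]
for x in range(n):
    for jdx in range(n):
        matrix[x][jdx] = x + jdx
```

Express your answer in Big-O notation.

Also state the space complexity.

Time complexity: O(n^2).
Space complexity: O(n^2).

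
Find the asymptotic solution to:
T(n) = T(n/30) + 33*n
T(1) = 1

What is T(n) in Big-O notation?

Geometric series: 33*n*(1 + 1/30 + 1/30^2 + ...) = O(n). T(n) = O(n).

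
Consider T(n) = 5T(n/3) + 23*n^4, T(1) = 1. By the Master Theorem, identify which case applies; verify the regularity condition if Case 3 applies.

a=5, b=3, f(n)=23*n^4.
log_3(5) = 1.465 < 4.
f(n) = Omega(n^(1.465+epsilon)) for some epsilon > 0, so Case 3 is the candidate.
Regularity: a*f(n/b) = 5*23*(n/3)^4 = (5/81)*23*n^4 <= c*f(n) with c = 5/81 < 1. Satisfied.
Case 3: T(n) = Theta(n^4).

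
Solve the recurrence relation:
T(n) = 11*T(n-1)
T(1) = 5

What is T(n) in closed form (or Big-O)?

Each step multiplies by 11. T(n) = T(1)*11^(n-1) = 5*11^(n-1).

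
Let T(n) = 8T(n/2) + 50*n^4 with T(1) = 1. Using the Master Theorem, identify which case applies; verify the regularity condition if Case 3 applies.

a=8, b=2, f(n)=50*n^4.
log_2(8) = 3 < 4.
f(n) = Omega(n^(3+epsilon)) for some epsilon > 0, so Case 3 is the candidate.
Regularity: a*f(n/b) = 8*50*(n/2)^4 = (8/16)*50*n^4 <= c*f(n) with c = 8/16 < 1. Satisfied.
Case 3: T(n) = Theta(n^4).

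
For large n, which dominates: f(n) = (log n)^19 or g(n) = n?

g(n) = n grows faster: any positive polynomial dominates any polylog.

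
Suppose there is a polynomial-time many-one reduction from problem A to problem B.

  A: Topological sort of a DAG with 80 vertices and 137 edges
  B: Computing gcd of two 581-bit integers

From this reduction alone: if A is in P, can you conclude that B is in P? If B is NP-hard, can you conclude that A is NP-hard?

A poly-time reduction A <=_p B transfers tractability DOWN (B easy => A easy) and hardness UP (A hard => B hard), not the reverse.
From A in P, the reduction alone does NOT give B in P: any problem in P trivially reduces to SAT, yet SAT is not known to be in P.
From B NP-hard, the reduction alone does NOT give A NP-hard: again, easy problems reduce to hard ones.
(Here in fact A is P and B is P.)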